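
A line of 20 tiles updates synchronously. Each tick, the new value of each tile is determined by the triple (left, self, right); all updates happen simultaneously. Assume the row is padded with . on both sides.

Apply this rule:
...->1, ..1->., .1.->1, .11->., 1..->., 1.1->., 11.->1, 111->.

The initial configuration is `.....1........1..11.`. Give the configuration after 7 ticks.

tick 1: 1111.1.111111.1...1.
tick 2: ...1.1......1.1.1.1.
tick 3: 11.1.1.1111.1.1.1.1.
tick 4: .1.1.1....1.1.1.1.1.
tick 5: .1.1.1.11.1.1.1.1.1.
tick 6: .1.1.1..1.1.1.1.1.1.
tick 7: .1.1.1..1.1.1.1.1.1.

.1.1.1..1.1.1.1.1.1.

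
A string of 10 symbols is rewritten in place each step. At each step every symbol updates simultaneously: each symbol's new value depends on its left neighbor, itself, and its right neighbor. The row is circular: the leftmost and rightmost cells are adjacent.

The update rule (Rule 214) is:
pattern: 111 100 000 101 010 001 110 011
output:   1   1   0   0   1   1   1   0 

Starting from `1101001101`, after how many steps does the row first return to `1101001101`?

1101110100
0100110111
0111010011
0011011101
1101001101

5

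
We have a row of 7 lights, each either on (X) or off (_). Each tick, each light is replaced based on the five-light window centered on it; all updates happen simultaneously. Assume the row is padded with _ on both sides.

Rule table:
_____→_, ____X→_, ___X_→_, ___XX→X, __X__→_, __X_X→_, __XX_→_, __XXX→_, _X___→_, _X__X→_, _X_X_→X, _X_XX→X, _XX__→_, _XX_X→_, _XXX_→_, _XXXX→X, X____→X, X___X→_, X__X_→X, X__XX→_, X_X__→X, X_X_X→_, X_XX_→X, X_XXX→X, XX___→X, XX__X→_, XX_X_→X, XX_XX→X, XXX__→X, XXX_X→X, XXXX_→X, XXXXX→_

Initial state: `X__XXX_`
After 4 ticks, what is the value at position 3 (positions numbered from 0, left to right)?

_____XX
____X__
______X
_______
position 3 holds _

_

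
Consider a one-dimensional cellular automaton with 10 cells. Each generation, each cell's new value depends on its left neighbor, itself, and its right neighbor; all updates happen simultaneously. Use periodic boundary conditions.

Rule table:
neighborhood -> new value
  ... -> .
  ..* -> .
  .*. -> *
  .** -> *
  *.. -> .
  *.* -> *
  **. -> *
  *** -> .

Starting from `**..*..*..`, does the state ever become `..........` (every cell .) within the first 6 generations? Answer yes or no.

generation 1: **..*..*..  (fixed point — unchanged through generation 6)
generation 6 is **..*..*.., still not uniform .

no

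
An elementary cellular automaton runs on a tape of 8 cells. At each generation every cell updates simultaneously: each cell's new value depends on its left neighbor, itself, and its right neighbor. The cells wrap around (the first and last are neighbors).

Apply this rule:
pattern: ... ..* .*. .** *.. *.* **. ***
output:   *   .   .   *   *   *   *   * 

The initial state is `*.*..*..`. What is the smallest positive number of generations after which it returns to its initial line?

8

.*.*..*.
..*.*..*
*..*.*..
.*..*.*.
..*..*.*
*..*..*.
.*..*..*
*.*..*..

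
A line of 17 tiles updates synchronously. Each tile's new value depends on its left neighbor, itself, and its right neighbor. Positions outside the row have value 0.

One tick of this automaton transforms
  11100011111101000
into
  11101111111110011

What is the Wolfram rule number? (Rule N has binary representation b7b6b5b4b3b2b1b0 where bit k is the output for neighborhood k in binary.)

235

position 1: 111 → 1  (bit 7 = 1)
position 2: 110 → 1  (bit 6 = 1)
position 12: 101 → 1  (bit 5 = 1)
position 3: 100 → 0  (bit 4 = 0)
position 0: 011 → 1  (bit 3 = 1)
position 13: 010 → 0  (bit 2 = 0)
position 5: 001 → 1  (bit 1 = 1)
position 4: 000 → 1  (bit 0 = 1)
bits b7..b0 = 11101011 = 235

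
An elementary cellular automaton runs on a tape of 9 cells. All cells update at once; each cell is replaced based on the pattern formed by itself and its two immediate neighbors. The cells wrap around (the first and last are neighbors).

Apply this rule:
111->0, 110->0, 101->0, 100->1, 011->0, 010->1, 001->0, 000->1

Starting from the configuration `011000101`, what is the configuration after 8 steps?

step 1: 000110101
step 2: 110000101
step 3: 001110100
step 4: 100000111
step 5: 011110000
step 6: 000001111
step 7: 111100000
step 8: 000011110

000011110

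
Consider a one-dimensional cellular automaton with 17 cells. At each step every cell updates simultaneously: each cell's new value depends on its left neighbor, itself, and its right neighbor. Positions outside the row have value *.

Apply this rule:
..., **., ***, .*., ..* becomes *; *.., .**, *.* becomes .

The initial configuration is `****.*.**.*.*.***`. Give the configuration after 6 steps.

****.*.**.*.*.*.*

****.*..*.*.*..**
****.*.**.*.*.*.*
****.*..*.*.*.*..
****.*.**.*.*.*.*  (repeats step 2; period 2)
step 6: ****.*.**.*.*.*.*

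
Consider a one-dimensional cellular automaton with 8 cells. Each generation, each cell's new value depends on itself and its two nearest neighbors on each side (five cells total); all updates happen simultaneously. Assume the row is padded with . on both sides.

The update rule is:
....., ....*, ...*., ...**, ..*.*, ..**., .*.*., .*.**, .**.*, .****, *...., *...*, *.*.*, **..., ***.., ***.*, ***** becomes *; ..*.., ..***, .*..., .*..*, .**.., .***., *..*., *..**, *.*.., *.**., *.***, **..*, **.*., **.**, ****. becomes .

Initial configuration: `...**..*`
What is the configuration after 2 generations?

.*.*****

****....
.*.*****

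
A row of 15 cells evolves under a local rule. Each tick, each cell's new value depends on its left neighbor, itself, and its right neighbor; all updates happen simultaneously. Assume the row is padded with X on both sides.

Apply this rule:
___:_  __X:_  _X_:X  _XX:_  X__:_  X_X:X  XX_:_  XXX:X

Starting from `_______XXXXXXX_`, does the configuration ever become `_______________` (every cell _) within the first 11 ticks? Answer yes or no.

________XXXXX_X
_________XXX_X_
__________X_XXX
__________XX_XX
____________X_X
____________XX_
______________X
_______________
all cells are _ at tick 8

yes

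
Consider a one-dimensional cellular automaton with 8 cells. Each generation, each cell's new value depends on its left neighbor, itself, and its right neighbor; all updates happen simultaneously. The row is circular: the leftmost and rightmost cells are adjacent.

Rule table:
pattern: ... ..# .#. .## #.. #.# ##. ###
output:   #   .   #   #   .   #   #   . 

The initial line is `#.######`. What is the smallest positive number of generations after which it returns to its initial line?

6

###.....
#.#.###.
#####.##
....###.
###.#.#.
#.######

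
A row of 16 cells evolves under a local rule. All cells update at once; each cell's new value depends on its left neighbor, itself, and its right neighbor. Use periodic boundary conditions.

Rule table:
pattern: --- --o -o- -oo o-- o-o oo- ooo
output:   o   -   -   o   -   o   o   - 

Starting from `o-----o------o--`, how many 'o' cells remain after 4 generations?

9

--ooo---oooo----
o-o-o-o-o--o-ooo
oo-o-o-o----oo--
ooo-o-o--oo-oo--
count of o: 9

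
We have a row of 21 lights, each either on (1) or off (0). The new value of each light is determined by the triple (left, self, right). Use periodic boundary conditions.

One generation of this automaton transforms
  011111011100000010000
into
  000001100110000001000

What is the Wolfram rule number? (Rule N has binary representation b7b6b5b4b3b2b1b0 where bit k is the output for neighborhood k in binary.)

position 2: 111 → 0  (bit 7 = 0)
position 5: 110 → 1  (bit 6 = 1)
position 6: 101 → 1  (bit 5 = 1)
position 10: 100 → 1  (bit 4 = 1)
position 1: 011 → 0  (bit 3 = 0)
position 16: 010 → 0  (bit 2 = 0)
position 0: 001 → 0  (bit 1 = 0)
position 11: 000 → 0  (bit 0 = 0)
bits b7..b0 = 01110000 = 112

112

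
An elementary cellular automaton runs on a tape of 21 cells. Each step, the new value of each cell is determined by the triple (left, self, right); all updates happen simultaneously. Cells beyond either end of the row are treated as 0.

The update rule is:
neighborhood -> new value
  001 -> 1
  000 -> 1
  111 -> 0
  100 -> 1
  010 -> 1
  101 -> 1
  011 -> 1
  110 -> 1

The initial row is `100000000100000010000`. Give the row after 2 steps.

111111111111111111111
100000000000000000001

100000000000000000001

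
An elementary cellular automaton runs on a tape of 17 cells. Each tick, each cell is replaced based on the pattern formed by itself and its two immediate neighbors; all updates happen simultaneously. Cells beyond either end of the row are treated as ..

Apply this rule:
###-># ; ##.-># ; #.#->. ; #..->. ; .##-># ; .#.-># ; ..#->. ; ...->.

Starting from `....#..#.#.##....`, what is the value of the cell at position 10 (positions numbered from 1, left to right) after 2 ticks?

tick 1: ....#..#.#.##....  (fixed point — unchanged through tick 2)
position 10 holds #

#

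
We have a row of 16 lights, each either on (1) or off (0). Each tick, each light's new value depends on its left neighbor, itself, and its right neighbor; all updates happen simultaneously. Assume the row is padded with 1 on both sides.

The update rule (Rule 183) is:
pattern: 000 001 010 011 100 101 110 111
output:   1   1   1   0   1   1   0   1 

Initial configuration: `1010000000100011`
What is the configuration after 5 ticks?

1101011111011101

0111111111111101
1011111111111010
0101111111110111
1110111111101011
1101011111011101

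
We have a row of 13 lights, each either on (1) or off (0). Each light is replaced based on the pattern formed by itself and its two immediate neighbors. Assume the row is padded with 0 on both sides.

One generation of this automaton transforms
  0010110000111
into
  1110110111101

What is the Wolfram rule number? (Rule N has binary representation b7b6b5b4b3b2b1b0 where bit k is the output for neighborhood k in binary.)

position 11: 111 → 0  (bit 7 = 0)
position 5: 110 → 1  (bit 6 = 1)
position 3: 101 → 0  (bit 5 = 0)
position 6: 100 → 0  (bit 4 = 0)
position 4: 011 → 1  (bit 3 = 1)
position 2: 010 → 1  (bit 2 = 1)
position 1: 001 → 1  (bit 1 = 1)
position 0: 000 → 1  (bit 0 = 1)
bits b7..b0 = 01001111 = 79

79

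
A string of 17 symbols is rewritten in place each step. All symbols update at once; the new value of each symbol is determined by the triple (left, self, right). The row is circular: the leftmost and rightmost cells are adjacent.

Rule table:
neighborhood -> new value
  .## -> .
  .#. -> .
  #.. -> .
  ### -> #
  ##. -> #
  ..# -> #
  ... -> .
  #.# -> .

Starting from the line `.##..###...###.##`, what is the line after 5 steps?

step 1: ..#.#.##..#.##..#
step 2: .#.....#.#...#.#.
step 3: #.....#.....#....
step 4: .....#.....#....#
step 5: ....#.....#....#.

....#.....#....#.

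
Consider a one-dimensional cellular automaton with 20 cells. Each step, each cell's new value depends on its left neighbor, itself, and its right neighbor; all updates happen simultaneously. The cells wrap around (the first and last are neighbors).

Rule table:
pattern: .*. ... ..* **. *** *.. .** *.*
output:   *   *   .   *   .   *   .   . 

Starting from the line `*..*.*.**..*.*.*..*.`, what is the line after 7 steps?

..**.*.*.**.*.**.*.*

step 1: **.*.*..**.*.*.**.*.
step 2: .*.*.**..*.*.*..*.*.
step 3: .*.*..**.*.*.**.*.**
step 4: .*.**..*.*.*..*.*..*
step 5: .*..**.*.*.**.*.**.*
step 6: .**..*.*.*..*.*..*.*
step 7: ..**.*.*.**.*.**.*.*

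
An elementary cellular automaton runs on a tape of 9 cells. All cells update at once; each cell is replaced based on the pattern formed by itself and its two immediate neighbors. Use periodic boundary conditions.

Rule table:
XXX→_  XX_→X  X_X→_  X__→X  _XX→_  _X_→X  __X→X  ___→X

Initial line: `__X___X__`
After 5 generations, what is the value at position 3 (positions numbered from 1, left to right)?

X

generation 1: XXXXXXXXX
generation 2: _________
generation 3: XXXXXXXXX  (repeats generation 1; period 2)
generation 5: XXXXXXXXX
position 3 holds X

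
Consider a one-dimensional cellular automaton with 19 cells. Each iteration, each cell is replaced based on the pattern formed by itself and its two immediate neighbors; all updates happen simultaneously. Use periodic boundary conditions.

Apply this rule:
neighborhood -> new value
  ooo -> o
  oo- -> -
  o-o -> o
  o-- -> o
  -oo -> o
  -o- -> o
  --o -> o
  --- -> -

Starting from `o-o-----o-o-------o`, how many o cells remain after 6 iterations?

iteration 1: -ooo---ooooo-----oo
iteration 2: ooo-o-ooooo-o---oo-
iteration 3: oo-ooooooo-ooo-oo-o
iteration 4: o-ooooooo-ooo-oo-oo
iteration 5: -ooooooo-ooo-oo-ooo
iteration 6: ooooooo-ooo-oo-ooo-
count of o: 15

15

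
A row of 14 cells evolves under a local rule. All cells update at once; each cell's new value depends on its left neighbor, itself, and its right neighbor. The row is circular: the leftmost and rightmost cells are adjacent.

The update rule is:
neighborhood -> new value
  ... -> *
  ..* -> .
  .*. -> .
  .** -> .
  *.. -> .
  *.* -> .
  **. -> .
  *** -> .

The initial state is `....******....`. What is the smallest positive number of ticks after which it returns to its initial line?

2

***........***
....******....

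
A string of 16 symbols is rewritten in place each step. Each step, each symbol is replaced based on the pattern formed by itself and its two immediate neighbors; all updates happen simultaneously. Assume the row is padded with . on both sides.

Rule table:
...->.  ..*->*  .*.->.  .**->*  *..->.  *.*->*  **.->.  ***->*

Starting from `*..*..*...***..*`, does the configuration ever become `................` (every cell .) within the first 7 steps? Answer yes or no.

step 1: ..*..*...***..*.
step 2: .*..*...***..*..
step 3: *..*...***..*...
step 4: ..*...***..*....
step 5: .*...***..*.....
step 6: *...***..*......
step 7: ...***..*.......
step 7 is ...***..*......., still not uniform .

no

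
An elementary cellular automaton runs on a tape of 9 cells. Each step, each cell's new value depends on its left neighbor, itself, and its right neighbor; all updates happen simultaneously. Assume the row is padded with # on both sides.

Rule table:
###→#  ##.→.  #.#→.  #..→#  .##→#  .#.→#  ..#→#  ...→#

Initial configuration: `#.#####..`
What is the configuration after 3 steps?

step 1: ..####.##
step 2: #####..##
step 3: ####.####

####.####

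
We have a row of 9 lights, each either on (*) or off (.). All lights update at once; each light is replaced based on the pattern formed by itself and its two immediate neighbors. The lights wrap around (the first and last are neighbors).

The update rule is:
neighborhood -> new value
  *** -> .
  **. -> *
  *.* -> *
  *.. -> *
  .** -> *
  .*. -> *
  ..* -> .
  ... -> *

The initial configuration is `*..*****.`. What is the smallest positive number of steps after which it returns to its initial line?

18

**.*...**
.*****.*.
.*...****
****.*..*
...****.*
**.*..***
.****.*..
.*..*****
***.*...*
..*****.*
*.*...***
*****.*..
*...****.
***.*..**
..****.*.
*.*..****
****.*...
*..*****.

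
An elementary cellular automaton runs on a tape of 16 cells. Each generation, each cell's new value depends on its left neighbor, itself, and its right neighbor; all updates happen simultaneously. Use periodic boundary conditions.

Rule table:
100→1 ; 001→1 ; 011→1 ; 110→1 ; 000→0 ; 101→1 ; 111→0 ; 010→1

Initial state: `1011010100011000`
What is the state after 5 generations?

0110011000111100

1111111110111101
0000000011100111
1000000110111101
1100001111100111
0110011000111100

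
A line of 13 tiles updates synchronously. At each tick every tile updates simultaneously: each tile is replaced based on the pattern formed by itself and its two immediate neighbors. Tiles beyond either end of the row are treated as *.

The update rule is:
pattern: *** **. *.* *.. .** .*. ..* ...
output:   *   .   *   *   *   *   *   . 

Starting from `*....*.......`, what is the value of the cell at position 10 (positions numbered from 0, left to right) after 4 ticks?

tick 1: .*..***.....*
tick 2: ******.*...**
tick 3: *****.***.***
tick 4: ****.***.****
position 10 holds *

*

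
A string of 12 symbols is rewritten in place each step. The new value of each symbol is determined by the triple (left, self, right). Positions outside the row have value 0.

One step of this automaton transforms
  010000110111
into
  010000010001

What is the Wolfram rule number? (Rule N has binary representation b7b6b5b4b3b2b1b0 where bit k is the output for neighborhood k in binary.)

68

position 10: 111 → 0  (bit 7 = 0)
position 7: 110 → 1  (bit 6 = 1)
position 8: 101 → 0  (bit 5 = 0)
position 2: 100 → 0  (bit 4 = 0)
position 6: 011 → 0  (bit 3 = 0)
position 1: 010 → 1  (bit 2 = 1)
position 0: 001 → 0  (bit 1 = 0)
position 3: 000 → 0  (bit 0 = 0)
bits b7..b0 = 01000100 = 68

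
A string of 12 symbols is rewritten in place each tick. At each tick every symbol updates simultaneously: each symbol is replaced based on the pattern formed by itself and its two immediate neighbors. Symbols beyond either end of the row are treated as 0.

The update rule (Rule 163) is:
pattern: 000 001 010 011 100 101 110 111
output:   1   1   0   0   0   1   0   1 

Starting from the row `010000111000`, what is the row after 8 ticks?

100111010011
001010100100
110101001001
001010010010
110100100100
001001001001
110010010010
000100100100

000100100100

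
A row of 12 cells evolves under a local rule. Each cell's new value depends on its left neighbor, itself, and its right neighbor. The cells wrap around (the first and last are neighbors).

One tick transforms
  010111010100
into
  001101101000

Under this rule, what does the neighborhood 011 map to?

1

At position 3 the neighborhood is 011; the next row has 1 there.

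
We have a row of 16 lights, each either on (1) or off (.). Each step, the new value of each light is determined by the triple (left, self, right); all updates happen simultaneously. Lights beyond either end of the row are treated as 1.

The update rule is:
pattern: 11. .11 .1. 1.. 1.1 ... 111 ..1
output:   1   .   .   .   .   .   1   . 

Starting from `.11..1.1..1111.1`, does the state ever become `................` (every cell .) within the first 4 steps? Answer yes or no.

yes

..1........111..
............11..
.............1..
................
all cells are . at step 4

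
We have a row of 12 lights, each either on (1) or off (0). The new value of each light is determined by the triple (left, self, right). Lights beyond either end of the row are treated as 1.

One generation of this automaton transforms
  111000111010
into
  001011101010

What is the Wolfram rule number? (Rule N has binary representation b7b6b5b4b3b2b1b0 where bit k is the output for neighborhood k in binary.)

79

position 0: 111 → 0  (bit 7 = 0)
position 2: 110 → 1  (bit 6 = 1)
position 9: 101 → 0  (bit 5 = 0)
position 3: 100 → 0  (bit 4 = 0)
position 6: 011 → 1  (bit 3 = 1)
position 10: 010 → 1  (bit 2 = 1)
position 5: 001 → 1  (bit 1 = 1)
position 4: 000 → 1  (bit 0 = 1)
bits b7..b0 = 01001111 = 79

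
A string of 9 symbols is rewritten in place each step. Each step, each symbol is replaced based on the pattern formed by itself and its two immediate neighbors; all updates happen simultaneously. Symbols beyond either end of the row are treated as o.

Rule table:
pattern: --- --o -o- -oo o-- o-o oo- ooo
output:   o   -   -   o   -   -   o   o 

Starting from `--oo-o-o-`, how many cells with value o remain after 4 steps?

step 1: --oo-----
step 2: --oo-ooo-
step 3: --oo-ooo-  (fixed point — unchanged through step 4)
count of o: 5

5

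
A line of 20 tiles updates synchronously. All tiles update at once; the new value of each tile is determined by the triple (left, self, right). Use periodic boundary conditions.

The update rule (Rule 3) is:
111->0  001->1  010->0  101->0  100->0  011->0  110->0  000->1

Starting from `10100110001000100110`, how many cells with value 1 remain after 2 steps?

10

00001000110011001000
11110011000100010011
count of 1: 10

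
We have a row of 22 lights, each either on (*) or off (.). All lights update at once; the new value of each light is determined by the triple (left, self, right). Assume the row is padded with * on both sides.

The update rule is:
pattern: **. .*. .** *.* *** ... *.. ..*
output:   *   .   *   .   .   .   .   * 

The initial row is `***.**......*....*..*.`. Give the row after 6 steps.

.*.*..*....*..*..**.*.

..*.**.....*....*..*..
.*..**....*....*..*..*
...***...*....*..*..**
..**.*..*....*..*..**.
.***...*....*..*..***.
.*.*..*....*..*..**.*.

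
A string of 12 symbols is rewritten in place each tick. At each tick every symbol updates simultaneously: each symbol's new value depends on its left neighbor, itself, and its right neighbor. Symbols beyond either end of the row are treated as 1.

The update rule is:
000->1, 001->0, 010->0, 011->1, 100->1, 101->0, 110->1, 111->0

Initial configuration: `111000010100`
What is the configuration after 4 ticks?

110000101010

001111000010
101001111000
100101001110
110000101010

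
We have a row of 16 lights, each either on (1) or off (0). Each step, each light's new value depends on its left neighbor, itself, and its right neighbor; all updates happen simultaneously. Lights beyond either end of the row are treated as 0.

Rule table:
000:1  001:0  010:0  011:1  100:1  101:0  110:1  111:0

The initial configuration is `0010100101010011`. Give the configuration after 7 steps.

step 1: 1000010000001011
step 2: 0111001111100011
step 3: 0101101000111011
step 4: 0001100110101011
step 5: 1101110110000011
step 6: 1101010111111011
step 7: 1100000100001011

1100000100001011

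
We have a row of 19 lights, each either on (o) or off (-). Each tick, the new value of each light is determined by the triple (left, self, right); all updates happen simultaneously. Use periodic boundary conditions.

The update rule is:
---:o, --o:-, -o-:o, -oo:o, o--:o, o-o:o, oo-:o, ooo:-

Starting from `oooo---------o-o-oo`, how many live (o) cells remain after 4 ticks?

10

---ooooooooo-ooooo-
oo-o-------ooo---oo
-ooooooooo-o-ooo-o-
-o-------ooooo-oooo
count of o: 10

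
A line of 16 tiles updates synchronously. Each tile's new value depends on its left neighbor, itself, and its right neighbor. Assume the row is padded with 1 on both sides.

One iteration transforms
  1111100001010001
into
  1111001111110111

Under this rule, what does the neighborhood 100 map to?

At position 5 the neighborhood is 100; the next row has 0 there.

0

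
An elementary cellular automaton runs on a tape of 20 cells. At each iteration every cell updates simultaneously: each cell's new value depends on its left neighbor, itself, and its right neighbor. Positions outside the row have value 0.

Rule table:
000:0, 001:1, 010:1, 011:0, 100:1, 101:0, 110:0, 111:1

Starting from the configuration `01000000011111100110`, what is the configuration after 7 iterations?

11100000101111011001
01010001100110000111
11011010011001001010
00000011100111111011
00000101011011110000
00001101000001101000
00010001100010001100

00010001100010001100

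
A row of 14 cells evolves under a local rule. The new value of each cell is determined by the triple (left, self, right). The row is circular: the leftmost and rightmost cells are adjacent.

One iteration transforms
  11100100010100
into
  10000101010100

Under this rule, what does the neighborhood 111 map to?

0

At position 1 the neighborhood is 111; the next row has 0 there.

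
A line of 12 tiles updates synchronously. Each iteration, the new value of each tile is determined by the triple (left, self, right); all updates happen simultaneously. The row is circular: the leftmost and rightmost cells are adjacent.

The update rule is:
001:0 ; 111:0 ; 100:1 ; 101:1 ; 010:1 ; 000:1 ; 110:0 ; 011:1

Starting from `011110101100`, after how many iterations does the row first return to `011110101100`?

12

iteration 1: 010001111011
iteration 2: 111101000110
iteration 3: 100011110101
iteration 4: 011010001111
iteration 5: 110111101000
iteration 6: 101100011110
iteration 7: 111011010001
iteration 8: 000110111101
iteration 9: 110101100011
iteration 10: 001111011010
iteration 11: 101000110111
iteration 12: 011110101100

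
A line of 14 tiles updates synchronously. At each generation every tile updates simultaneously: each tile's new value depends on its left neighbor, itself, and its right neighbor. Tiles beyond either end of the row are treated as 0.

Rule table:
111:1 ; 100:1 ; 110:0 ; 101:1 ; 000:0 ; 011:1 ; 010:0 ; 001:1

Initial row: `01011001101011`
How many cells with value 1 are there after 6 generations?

generation 1: 10110111010110
generation 2: 01101110101101
generation 3: 11011101011010
generation 4: 10111010110101
generation 5: 01110101101010
generation 6: 11101011010101
count of 1: 9

9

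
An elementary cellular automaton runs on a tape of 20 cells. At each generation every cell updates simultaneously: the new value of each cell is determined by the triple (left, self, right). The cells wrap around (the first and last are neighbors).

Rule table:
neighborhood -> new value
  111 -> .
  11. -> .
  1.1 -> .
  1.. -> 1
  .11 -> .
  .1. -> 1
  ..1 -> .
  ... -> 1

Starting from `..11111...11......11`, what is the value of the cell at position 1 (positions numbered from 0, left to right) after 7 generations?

.

1......11...11111...
111111...11......11.
......11...11111....
11111...11......1111
.....11...11111.....
1111...11......11111
....11...11111......
position 1 holds .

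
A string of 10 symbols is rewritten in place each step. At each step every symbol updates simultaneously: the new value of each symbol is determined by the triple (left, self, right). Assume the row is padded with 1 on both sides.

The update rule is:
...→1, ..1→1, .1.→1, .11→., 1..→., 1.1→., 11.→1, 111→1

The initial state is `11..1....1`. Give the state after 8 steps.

step 1: 11.11.111.
step 2: 11..1..11.
step 3: 11.11.1.1.
step 4: 11..1.1.1.
step 5: 11.11.1.1.  (repeats step 3; period 2)
step 8: 11..1.1.1.

11..1.1.1.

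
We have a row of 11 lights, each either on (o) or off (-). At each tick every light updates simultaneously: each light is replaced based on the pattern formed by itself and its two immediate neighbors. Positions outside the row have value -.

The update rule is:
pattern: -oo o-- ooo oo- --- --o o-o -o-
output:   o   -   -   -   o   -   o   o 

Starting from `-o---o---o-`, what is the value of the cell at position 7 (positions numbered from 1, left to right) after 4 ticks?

-o-o-o-o-o-
-ooooooooo-
-o---------
-o-oooooooo
position 7 holds o

o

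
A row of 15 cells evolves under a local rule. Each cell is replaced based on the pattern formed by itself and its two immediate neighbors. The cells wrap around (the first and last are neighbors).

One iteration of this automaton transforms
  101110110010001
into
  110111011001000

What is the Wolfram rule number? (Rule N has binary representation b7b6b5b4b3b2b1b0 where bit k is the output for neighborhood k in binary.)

position 3: 111 → 1  (bit 7 = 1)
position 0: 110 → 1  (bit 6 = 1)
position 1: 101 → 1  (bit 5 = 1)
position 8: 100 → 1  (bit 4 = 1)
position 2: 011 → 0  (bit 3 = 0)
position 10: 010 → 0  (bit 2 = 0)
position 9: 001 → 0  (bit 1 = 0)
position 12: 000 → 0  (bit 0 = 0)
bits b7..b0 = 11110000 = 240

240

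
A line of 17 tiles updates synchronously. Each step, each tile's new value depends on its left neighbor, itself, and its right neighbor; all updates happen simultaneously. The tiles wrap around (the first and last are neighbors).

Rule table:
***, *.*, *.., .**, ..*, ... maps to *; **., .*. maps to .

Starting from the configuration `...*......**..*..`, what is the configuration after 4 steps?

***.*******.**.**
**.*******.**.***
*.*******.**.****
.*******.**.*****

.*******.**.*****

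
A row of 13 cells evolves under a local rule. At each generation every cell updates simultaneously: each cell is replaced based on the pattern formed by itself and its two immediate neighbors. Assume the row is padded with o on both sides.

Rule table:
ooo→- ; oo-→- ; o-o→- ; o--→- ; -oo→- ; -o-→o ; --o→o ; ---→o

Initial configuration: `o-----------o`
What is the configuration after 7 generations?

-o-oooooooooo

--oooooooooo-
-o-----------
-o-oooooooooo
-o-----------  (repeats generation 2; period 2)
generation 7: -o-oooooooooo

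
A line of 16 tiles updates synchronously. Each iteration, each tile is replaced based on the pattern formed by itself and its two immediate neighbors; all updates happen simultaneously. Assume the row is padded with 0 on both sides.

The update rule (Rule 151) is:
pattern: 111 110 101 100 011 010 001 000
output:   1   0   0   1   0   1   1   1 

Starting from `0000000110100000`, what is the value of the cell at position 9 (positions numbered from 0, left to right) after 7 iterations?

0

iteration 1: 1111111000111111
iteration 2: 0111110111011110
iteration 3: 1011100010001101
iteration 4: 1001011111110001
iteration 5: 1111001111101111
iteration 6: 0110110111000110
iteration 7: 1000000010111001
position 9 holds 0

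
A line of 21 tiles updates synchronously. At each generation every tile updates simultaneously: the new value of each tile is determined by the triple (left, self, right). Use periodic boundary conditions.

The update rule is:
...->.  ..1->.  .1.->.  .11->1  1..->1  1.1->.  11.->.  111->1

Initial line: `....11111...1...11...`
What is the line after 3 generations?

....11.1...1...1....1

....1111.1...1..1.1..
....111...1...1....1.
....11.1...1...1....1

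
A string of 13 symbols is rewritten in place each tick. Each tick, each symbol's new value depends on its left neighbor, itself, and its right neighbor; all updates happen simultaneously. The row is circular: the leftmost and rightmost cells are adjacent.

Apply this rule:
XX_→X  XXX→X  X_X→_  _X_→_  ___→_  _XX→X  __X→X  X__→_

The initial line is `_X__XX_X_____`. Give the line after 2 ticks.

X__XXX_______
__XXXX______X

__XXXX______X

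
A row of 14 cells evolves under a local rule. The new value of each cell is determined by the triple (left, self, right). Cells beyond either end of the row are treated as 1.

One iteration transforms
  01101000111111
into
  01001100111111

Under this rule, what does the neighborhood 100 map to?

At position 5 the neighborhood is 100; the next row has 1 there.

1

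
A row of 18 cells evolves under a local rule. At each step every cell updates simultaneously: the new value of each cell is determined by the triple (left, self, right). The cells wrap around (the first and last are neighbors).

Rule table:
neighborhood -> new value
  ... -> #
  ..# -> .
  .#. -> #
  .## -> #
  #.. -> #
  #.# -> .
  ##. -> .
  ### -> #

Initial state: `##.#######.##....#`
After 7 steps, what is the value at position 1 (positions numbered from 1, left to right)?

#..######..#.###.#
.#.#####.#.#.##..#
.#.####..#.#.#.#.#
.#.###.#.#.#.#.#.#
.#.##..#.#.#.#.#.#
.#.#.#.#.#.#.#.#.#
.#.#.#.#.#.#.#.#.#
position 1 holds .

.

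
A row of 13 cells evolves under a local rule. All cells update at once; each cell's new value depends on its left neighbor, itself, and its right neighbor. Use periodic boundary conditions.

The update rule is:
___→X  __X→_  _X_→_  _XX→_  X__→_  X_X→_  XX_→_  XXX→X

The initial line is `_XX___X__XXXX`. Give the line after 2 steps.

XXX___XXX____

____X_____XX_
XXX___XXX____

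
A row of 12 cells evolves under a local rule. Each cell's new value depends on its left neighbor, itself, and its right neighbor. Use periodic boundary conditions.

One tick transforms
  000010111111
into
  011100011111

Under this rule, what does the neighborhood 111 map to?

At position 7 the neighborhood is 111; the next row has 1 there.

1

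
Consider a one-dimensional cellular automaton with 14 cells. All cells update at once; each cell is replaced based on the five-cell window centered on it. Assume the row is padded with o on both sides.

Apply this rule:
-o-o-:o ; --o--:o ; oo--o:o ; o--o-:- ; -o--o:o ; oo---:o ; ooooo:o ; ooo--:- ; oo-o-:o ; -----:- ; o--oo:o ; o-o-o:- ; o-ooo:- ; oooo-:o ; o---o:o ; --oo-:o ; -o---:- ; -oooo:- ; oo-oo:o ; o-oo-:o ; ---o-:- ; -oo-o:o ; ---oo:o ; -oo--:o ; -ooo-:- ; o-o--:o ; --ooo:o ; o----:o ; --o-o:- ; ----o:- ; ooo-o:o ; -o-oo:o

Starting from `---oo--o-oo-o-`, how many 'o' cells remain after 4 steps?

oooooo--oooo-o
ooooo-ooo-ooo-
oooooo--oo--oo
ooooo-ooooooo-
count of o: 12

12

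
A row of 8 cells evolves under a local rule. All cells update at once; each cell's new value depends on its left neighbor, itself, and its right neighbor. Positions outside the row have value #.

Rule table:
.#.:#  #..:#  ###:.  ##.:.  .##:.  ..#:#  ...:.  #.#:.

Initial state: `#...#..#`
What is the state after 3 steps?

.##....#

step 1: .#.####.
step 2: .#......
step 3: .##....#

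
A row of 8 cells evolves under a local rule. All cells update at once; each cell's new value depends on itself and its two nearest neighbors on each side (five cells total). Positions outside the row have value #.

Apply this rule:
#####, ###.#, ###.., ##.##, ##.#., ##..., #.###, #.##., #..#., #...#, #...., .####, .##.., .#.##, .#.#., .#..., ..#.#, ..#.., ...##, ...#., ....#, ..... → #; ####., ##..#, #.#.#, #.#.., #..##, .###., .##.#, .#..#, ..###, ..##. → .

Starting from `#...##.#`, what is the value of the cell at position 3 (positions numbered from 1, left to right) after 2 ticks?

.

####..##
##.#...#
position 3 holds .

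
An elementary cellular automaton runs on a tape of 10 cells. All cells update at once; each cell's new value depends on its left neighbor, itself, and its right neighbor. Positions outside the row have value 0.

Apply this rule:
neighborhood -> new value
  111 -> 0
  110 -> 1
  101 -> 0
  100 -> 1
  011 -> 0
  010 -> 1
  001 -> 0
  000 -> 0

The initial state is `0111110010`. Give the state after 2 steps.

step 1: 0000011011
step 2: 0000001001

0000001001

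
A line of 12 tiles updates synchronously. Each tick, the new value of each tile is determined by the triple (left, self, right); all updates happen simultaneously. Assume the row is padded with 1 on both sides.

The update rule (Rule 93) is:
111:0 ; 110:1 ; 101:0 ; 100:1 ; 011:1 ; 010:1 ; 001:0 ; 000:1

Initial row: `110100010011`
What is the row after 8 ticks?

010111011010
010101011010
010101011010  (fixed point — unchanged through tick 8)

010101011010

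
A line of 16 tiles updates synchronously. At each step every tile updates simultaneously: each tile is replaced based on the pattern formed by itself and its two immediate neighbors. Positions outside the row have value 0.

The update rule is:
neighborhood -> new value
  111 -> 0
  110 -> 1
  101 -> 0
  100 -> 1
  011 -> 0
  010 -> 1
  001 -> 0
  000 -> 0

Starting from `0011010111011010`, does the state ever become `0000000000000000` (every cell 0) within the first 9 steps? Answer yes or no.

no

step 1: 0001010001001011
step 2: 0001011001101001
step 3: 0001001100101101
step 4: 0001100110100101
step 5: 0000110010110101
step 6: 0000011010010101
step 7: 0000001011010101
step 8: 0000001001010101
step 9: 0000001101010101
step 9 is 0000001101010101, still not uniform 0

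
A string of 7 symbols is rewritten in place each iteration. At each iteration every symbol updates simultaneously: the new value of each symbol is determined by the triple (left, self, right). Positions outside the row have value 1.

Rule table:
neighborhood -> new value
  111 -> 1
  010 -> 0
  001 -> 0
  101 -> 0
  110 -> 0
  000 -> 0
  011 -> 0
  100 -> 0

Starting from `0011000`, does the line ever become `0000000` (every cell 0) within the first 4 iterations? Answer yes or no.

0000000
all cells are 0 at iteration 1

yes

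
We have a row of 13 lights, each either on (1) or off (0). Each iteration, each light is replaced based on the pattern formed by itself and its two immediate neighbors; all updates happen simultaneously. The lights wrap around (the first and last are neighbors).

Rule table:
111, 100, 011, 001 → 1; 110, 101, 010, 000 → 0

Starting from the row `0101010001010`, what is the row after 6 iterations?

1000001010001
0100010001011
0010101010010
0100000001101
0010000011000
0101000110100

0101000110100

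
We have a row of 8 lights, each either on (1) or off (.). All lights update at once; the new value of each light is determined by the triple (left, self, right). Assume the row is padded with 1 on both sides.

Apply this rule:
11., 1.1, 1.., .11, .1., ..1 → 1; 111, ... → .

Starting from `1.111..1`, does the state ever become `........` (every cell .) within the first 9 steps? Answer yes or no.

no

111.1111
..111...
111.11.1
..111111
111.....
..11...1
11111.11
....111.
1..11.11
step 9 is 1..11.11, still not uniform .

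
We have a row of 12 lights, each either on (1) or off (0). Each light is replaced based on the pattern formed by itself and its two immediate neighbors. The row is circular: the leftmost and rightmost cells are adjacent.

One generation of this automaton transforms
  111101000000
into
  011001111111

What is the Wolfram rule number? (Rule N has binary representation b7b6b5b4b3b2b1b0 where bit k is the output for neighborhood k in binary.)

151

position 1: 111 → 1  (bit 7 = 1)
position 3: 110 → 0  (bit 6 = 0)
position 4: 101 → 0  (bit 5 = 0)
position 6: 100 → 1  (bit 4 = 1)
position 0: 011 → 0  (bit 3 = 0)
position 5: 010 → 1  (bit 2 = 1)
position 11: 001 → 1  (bit 1 = 1)
position 7: 000 → 1  (bit 0 = 1)
bits b7..b0 = 10010111 = 151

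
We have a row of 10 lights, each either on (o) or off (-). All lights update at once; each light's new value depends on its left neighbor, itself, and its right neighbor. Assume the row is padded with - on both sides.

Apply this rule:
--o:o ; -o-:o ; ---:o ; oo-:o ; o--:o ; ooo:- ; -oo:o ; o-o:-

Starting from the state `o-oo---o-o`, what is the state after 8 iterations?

o-o----o-o

o-oooooo-o
o-o----o-o
o-oooooo-o  (repeats iteration 1; period 2)
iteration 8: o-o----o-o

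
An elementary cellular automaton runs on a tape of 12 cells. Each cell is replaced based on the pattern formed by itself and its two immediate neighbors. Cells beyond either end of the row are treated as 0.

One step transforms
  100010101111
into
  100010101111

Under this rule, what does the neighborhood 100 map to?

At position 1 the neighborhood is 100; the next row has 0 there.

0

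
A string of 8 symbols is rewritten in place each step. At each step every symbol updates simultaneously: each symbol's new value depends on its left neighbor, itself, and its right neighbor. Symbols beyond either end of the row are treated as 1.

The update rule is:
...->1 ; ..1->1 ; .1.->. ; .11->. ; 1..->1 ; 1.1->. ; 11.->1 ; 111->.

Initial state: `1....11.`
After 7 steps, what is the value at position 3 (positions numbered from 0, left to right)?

11111.1.
....1...
1111.111
...1....
111.1111
..1.....
11.11111
position 3 holds 1

1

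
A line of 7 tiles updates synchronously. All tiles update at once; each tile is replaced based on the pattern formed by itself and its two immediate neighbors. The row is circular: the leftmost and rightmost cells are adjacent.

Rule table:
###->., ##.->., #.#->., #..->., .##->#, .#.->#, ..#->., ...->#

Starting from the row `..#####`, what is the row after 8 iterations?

..#.#.#

..#....
#.#.###
..#.#..
#.#.#.#
..#.#.#
..#.#.#  (fixed point — unchanged through iteration 8)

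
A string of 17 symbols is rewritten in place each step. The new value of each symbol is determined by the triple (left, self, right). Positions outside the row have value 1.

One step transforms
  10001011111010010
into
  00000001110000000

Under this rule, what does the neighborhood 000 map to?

At position 2 the neighborhood is 000; the next row has 0 there.

0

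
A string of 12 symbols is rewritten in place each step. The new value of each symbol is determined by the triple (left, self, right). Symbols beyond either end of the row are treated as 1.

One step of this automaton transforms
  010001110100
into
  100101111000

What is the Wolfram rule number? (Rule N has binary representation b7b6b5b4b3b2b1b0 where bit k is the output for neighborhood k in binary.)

position 6: 111 → 1  (bit 7 = 1)
position 7: 110 → 1  (bit 6 = 1)
position 0: 101 → 1  (bit 5 = 1)
position 2: 100 → 0  (bit 4 = 0)
position 5: 011 → 1  (bit 3 = 1)
position 1: 010 → 0  (bit 2 = 0)
position 4: 001 → 0  (bit 1 = 0)
position 3: 000 → 1  (bit 0 = 1)
bits b7..b0 = 11101001 = 233

233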